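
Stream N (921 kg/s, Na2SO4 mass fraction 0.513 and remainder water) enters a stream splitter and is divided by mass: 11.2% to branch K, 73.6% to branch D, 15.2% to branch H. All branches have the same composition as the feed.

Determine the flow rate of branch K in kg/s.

103.2 kg/s

Branch K flow = 0.112×921 = 103.15 kg/s.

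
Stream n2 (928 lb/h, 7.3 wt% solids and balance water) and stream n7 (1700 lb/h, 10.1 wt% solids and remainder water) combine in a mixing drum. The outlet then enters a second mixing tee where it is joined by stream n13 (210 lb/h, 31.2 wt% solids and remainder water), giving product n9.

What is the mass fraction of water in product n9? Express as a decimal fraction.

0.893

Overall, product flow = 2838 lb/h.
water in = 928×0.927 + 1700×0.899 + 210×0.688 = 2533 lb/h.
water fraction in n9 = 0.893.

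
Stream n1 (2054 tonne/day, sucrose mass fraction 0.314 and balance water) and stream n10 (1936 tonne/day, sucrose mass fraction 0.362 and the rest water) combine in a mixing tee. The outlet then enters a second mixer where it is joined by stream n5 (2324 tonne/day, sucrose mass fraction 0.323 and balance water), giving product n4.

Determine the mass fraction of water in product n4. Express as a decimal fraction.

Overall, product flow = 6314 tonne/day.
water in = 2054×0.686 + 1936×0.638 + 2324×0.677 = 4217.6 tonne/day.
water fraction in n4 = 0.668.

0.668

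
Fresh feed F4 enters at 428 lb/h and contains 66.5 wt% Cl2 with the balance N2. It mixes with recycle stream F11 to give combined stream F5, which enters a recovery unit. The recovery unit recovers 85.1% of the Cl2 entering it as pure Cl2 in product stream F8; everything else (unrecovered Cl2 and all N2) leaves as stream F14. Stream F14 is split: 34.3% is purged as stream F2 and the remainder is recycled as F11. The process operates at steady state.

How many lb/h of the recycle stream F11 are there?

305.5 lb/h

N2 enters only via F4 and leaves only via the purge: 428×0.335 = 0.343×(N2 in F14), and the recovery unit passes all N2, so N2 in F5 = N2 in F14 = 418.02 lb/h.
Cl2 in F5: m_A = 428×0.665 + (1−0.343)·(1−0.851)·m_A, so m_A = 284.62/0.9021 = 315.51 lb/h.
F14 = (1−0.851)×315.51 + 418.02 = 465.03 lb/h.
Recycle F11 = (1−0.343)×465.03 = 305.52 lb/h.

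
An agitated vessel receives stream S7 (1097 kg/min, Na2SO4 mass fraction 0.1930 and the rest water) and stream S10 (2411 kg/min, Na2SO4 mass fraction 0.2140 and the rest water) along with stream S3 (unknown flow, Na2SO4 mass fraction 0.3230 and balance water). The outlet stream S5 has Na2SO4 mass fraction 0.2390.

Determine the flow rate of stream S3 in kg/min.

Let S3 be the unknown flow. Total out = 3508 + S3.
Na2SO4 balance: 727.67 + 0.323·S3 = 0.239·(3508 + S3)
(0.323 − 0.239)·S3 = 0.239×3508 − 727.67 = 110.74
S3 = 110.74 / 0.084 = 1318.3 kg/min

1318 kg/min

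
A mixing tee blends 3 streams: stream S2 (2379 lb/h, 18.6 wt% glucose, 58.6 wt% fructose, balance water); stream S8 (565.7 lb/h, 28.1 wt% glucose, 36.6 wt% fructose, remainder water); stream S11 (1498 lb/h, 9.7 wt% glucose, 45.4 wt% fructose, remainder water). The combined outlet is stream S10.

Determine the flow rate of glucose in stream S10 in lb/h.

glucose out = glucose in = 2379×0.186 + 565.7×0.281 + 1498×0.097 = 746.76 lb/h.

746.8 lb/h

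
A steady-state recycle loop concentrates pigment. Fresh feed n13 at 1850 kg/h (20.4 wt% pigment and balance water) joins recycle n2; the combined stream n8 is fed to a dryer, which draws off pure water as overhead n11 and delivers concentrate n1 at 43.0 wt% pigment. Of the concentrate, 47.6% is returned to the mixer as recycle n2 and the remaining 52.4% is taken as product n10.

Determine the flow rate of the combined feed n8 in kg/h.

Overall pigment balance (none leaves overhead): pigment in fresh feed = pigment in product, i.e. 1850×0.204 = (1−0.476)·n1·0.430.
n1 = 377.4/(0.430×0.524) = 1675 kg/h.
Recycle n2 = 0.476×1675 = 797.28 kg/h.
Combined feed n8 = 1850 + 797.28 = 2647.3 kg/h.

2647 kg/h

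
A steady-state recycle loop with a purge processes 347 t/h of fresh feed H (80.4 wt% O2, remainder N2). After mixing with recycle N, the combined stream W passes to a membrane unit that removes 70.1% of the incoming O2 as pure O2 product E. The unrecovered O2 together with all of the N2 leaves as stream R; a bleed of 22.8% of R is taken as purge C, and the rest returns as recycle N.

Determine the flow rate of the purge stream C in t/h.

N2 enters only via H and leaves only via the purge: 347×0.196 = 0.228×(N2 in R), and the membrane unit passes all N2, so N2 in W = N2 in R = 298.3 t/h.
O2 in W: m_A = 347×0.804 + (1−0.228)·(1−0.701)·m_A, so m_A = 278.99/0.7692 = 362.71 t/h.
R = (1−0.701)×362.71 + 298.3 = 406.75 t/h.
Purge C = 0.228×406.75 = 92.739 t/h.

92.74 t/h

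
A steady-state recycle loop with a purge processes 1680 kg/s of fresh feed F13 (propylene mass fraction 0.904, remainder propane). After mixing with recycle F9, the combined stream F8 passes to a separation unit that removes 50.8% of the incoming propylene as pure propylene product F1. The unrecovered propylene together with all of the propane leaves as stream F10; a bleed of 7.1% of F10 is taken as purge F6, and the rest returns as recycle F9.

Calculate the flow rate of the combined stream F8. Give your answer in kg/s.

propane enters only via F13 and leaves only via the purge: 1680×0.096 = 0.071×(propane in F10), and the separation unit passes all propane, so propane in F8 = propane in F10 = 2271.5 kg/s.
propylene in F8: m_A = 1680×0.904 + (1−0.071)·(1−0.508)·m_A, so m_A = 1518.7/0.5429 = 2797.3 kg/s.
F8 = 2797.3 + 2271.5 = 5068.8 kg/s.

5069 kg/s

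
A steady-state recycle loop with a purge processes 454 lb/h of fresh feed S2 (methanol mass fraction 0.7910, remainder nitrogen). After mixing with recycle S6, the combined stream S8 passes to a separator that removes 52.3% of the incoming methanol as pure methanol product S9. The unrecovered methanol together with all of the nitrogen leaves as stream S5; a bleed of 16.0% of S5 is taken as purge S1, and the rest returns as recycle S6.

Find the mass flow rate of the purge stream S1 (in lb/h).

nitrogen enters only via S2 and leaves only via the purge: 454×0.209 = 0.160×(nitrogen in S5), and the separator passes all nitrogen, so nitrogen in S8 = nitrogen in S5 = 593.04 lb/h.
methanol in S8: m_A = 454×0.791 + (1−0.160)·(1−0.523)·m_A, so m_A = 359.11/0.5993 = 599.2 lb/h.
S5 = (1−0.523)×599.2 + 593.04 = 878.86 lb/h.
Purge S1 = 0.160×878.86 = 140.62 lb/h.

140.6 lb/h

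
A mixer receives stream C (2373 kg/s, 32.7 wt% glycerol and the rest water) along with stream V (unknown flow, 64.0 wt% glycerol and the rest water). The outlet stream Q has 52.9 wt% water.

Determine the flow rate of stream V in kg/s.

2022 kg/s

Let V be the unknown flow. Total out = 2373 + V.
water balance: 1597 + 0.360·V = 0.529·(2373 + V)
(0.360 − 0.529)·V = 0.529×2373 − 1597 = -341.71
V = -341.71 / -0.169 = 2022 kg/s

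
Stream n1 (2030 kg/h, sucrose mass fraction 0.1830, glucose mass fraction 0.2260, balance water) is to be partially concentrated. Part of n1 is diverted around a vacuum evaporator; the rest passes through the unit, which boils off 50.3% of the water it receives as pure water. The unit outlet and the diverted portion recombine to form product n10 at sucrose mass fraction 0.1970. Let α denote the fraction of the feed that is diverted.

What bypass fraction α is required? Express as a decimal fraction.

All 2030×0.183 = 371.49 kg/h of sucrose reaches n10, so n10 = 371.49/0.197 = 1885.7 kg/h and vapour = 144.26 kg/h.
The evaporator receives (1−α)·2030 of feed at 0.591 water and removes 0.503 of that water:
0.503×0.591×(1−α)×2030 = 144.26
(1−α) = 144.26/603.46 = 0.2391;  α = 0.7609.

0.761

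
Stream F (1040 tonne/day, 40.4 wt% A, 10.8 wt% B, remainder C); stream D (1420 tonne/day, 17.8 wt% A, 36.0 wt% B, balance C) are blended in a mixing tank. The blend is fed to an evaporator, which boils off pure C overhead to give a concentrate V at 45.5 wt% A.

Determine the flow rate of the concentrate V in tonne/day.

A entering = 1040×0.404 + 1420×0.178 = 672.92 tonne/day.
All A reports to V, so V = 672.92/0.455 = 1478.9 tonne/day.

1479 tonne/day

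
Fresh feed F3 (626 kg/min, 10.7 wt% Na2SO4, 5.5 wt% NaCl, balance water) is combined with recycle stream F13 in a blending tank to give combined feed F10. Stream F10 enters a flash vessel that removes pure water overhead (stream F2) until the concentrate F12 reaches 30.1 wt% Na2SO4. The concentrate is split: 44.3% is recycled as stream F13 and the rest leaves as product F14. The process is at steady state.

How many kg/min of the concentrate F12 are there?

Overall Na2SO4 balance (none leaves overhead): Na2SO4 in fresh feed = Na2SO4 in product, i.e. 626×0.107 = (1−0.443)·F12·0.301.
F12 = 66.982/(0.301×0.557) = 399.52 kg/min.

399.5 kg/min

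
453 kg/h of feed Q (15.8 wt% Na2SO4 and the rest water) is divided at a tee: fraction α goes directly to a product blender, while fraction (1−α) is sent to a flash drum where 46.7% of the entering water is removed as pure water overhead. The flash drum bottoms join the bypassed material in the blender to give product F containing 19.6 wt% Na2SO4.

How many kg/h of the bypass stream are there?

229.6 kg/h

All 453×0.158 = 71.574 kg/h of Na2SO4 reaches F, so F = 71.574/0.196 = 365.17 kg/h and vapour = 87.827 kg/h.
The evaporator receives (1−α)·453 of feed at 0.842 water and removes 0.467 of that water:
0.467×0.842×(1−α)×453 = 87.827
(1−α) = 87.827/178.13 = 0.4931;  α = 0.5069.
Bypass flow = 0.5069×453 = 229.64 kg/h.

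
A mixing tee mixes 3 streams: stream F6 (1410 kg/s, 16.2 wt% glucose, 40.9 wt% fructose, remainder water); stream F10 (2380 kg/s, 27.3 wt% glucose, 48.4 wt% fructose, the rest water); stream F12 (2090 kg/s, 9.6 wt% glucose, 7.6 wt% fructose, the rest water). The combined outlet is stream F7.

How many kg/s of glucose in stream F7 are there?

glucose out = glucose in = 1410×0.162 + 2380×0.273 + 2090×0.096 = 1078.8 kg/s.

1079 kg/s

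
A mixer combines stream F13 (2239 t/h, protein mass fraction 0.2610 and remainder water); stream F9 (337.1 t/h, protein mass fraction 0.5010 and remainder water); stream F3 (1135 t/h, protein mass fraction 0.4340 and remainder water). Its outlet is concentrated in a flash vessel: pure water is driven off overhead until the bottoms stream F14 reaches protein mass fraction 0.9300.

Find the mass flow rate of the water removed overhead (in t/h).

2371 t/h

protein entering = 2239×0.261 + 337.1×0.501 + 1135×0.434 = 1245.9 t/h.
All protein reports to F14, so F14 = 1245.9/0.930 = 1339.6 t/h.
Total feed = 3711.1 t/h; overhead = 3711.1 − 1339.6 = 2371.5 t/h.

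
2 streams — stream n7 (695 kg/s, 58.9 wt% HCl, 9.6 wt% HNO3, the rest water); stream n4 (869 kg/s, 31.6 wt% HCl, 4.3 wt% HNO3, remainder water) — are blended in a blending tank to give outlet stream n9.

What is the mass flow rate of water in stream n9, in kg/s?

water out = water in = 695×0.315 + 869×0.641 = 775.95 kg/s.

776 kg/s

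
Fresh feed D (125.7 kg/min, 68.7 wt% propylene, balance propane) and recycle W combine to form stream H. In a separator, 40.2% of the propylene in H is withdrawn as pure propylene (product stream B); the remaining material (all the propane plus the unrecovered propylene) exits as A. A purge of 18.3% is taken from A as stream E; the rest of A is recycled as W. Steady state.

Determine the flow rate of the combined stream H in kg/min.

propane enters only via D and leaves only via the purge: 125.7×0.313 = 0.183×(propane in A), and the separator passes all propane, so propane in H = propane in A = 215 kg/min.
propylene in H: m_A = 125.7×0.687 + (1−0.183)·(1−0.402)·m_A, so m_A = 86.356/0.5114 = 168.85 kg/min.
H = 168.85 + 215 = 383.85 kg/min.

383.8 kg/min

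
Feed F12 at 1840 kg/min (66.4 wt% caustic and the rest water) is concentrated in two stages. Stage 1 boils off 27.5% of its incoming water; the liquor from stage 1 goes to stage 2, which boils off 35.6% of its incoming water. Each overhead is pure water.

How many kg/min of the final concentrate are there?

1510 kg/min

water in feed = 1840×0.336 = 618.24 kg/min.
After stage 1: water left = (1−0.275)×618.24 = 448.22; stream total = 1670 kg/min.
After stage 2: water left = (1−0.356)×448.22 = 288.66; final concentrate = 1510.4 kg/min.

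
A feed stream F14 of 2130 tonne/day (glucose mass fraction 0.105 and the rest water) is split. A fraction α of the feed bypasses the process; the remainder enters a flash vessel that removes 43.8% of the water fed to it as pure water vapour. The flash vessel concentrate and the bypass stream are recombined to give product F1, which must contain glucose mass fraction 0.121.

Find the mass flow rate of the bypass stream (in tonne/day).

1412 tonne/day

All 2130×0.105 = 223.65 tonne/day of glucose reaches F1, so F1 = 223.65/0.121 = 1848.3 tonne/day and vapour = 281.65 tonne/day.
The evaporator receives (1−α)·2130 of feed at 0.895 water and removes 0.438 of that water:
0.438×0.895×(1−α)×2130 = 281.65
(1−α) = 281.65/834.98 = 0.3373;  α = 0.6627.
Bypass flow = 0.6627×2130 = 1411.5 tonne/day.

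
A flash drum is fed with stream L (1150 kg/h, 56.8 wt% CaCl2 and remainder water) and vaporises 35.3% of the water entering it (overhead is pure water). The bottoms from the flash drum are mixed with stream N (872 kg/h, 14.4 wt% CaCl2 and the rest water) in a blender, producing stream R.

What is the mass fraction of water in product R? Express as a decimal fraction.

0.578

Vapour removed = 0.353×0.432×1150 = 175.37 kg/h; concentrate = 974.63 kg/h.
water reaching the mixer = 321.43 (from concentrate) + 872×0.856 = 1067.9 kg/h.
Product flow = 974.63 + 872 = 1846.6 kg/h; water fraction = 0.578.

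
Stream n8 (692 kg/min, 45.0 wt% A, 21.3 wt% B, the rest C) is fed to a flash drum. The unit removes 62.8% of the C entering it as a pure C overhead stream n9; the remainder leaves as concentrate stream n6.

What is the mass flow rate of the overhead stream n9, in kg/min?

C entering = 692×0.337 = 233.2 kg/min; overhead removed = 0.628×233.2 = 146.45 kg/min.

146.5 kg/min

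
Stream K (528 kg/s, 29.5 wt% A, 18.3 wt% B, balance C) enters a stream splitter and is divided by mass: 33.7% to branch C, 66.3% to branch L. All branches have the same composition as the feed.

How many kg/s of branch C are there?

177.9 kg/s

Branch C flow = 0.337×528 = 177.94 kg/s.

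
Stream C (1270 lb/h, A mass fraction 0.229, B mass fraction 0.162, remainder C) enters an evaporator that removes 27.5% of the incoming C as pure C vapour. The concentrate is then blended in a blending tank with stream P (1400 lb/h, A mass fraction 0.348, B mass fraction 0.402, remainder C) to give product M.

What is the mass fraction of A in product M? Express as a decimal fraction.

Vapour removed = 0.275×0.609×1270 = 212.69 lb/h; concentrate = 1057.3 lb/h.
A reaching the mixer = 290.83 (from concentrate) + 1400×0.348 = 778.03 lb/h.
Product flow = 1057.3 + 1400 = 2457.3 lb/h; A fraction = 0.317.

0.317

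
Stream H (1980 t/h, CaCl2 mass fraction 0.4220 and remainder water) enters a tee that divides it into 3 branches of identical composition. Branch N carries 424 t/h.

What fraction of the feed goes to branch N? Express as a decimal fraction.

0.214

Fraction to N = 424/1980 = 0.2141.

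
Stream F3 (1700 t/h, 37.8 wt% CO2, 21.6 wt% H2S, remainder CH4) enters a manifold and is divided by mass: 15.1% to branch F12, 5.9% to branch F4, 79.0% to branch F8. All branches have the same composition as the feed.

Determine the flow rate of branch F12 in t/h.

256.7 t/h

Branch F12 flow = 0.151×1700 = 256.7 t/h.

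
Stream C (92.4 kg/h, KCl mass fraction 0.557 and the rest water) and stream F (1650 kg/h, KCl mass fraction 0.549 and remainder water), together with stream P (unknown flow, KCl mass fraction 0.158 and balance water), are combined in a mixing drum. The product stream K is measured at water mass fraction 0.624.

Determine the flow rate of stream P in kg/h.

Let P be the unknown flow. Total out = 1742.4 + P.
water balance: 785.08 + 0.842·P = 0.624·(1742.4 + P)
(0.842 − 0.624)·P = 0.624×1742.4 − 785.08 = 302.17
P = 302.17 / 0.218 = 1386.1 kg/h

1386 kg/h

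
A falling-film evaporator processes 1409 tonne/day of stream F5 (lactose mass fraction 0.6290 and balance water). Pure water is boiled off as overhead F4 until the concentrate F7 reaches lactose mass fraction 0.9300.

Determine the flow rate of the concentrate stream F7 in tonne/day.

953 tonne/day

lactose is conserved: 1409×0.629 = 886.26 tonne/day all reports to the concentrate.
Concentrate = 886.26/(target fraction) = 952.97 tonne/day.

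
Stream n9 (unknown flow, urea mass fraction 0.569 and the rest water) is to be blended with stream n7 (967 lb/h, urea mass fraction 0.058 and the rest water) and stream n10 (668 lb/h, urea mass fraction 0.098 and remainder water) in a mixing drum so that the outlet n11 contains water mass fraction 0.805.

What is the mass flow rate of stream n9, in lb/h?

527.5 lb/h

Let n9 be the unknown flow. Total out = 1635 + n9.
water balance: 1513.5 + 0.431·n9 = 0.805·(1635 + n9)
(0.431 − 0.805)·n9 = 0.805×1635 − 1513.5 = -197.27
n9 = -197.27 / -0.374 = 527.47 lb/h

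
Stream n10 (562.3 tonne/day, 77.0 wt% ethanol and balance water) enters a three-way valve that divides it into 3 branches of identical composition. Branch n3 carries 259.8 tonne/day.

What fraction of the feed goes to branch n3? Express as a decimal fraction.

0.462

Fraction to n3 = 259.8/562.3 = 0.4620.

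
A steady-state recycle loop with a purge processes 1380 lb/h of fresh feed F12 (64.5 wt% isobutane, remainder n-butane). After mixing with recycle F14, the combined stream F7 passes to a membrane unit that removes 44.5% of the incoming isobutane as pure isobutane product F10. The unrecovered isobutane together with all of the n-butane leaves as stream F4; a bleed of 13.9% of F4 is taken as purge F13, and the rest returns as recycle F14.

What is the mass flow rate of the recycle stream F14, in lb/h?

3849 lb/h

n-butane enters only via F12 and leaves only via the purge: 1380×0.355 = 0.139×(n-butane in F4), and the membrane unit passes all n-butane, so n-butane in F7 = n-butane in F4 = 3524.5 lb/h.
isobutane in F7: m_A = 1380×0.645 + (1−0.139)·(1−0.445)·m_A, so m_A = 890.1/0.5221 = 1704.7 lb/h.
F4 = (1−0.445)×1704.7 + 3524.5 = 4470.6 lb/h.
Recycle F14 = (1−0.139)×4470.6 = 3849.2 lb/h.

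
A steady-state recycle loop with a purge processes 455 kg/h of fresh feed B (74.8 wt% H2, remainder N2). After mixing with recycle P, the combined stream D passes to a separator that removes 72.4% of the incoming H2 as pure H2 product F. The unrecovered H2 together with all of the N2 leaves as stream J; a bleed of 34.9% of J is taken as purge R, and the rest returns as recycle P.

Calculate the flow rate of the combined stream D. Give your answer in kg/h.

N2 enters only via B and leaves only via the purge: 455×0.252 = 0.349×(N2 in J), and the separator passes all N2, so N2 in D = N2 in J = 328.54 kg/h.
H2 in D: m_A = 455×0.748 + (1−0.349)·(1−0.724)·m_A, so m_A = 340.34/0.8203 = 414.88 kg/h.
D = 414.88 + 328.54 = 743.42 kg/h.

743.4 kg/h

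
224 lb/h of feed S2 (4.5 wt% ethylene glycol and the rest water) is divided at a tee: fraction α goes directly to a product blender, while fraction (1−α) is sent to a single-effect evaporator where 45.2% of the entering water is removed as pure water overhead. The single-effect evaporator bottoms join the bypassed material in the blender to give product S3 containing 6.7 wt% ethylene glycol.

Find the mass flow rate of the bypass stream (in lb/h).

All 224×0.045 = 10.08 lb/h of ethylene glycol reaches S3, so S3 = 10.08/0.067 = 150.45 lb/h and vapour = 73.552 lb/h.
The evaporator receives (1−α)·224 of feed at 0.955 water and removes 0.452 of that water:
0.452×0.955×(1−α)×224 = 73.552
(1−α) = 73.552/96.692 = 0.7607;  α = 0.2393.
Bypass flow = 0.2393×224 = 53.606 lb/h.

53.61 lb/h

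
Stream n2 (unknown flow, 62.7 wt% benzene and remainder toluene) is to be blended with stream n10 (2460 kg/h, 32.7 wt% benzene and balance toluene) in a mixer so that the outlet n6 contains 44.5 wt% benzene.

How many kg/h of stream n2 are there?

Let n2 be the unknown flow. Total out = 2460 + n2.
benzene balance: 804.42 + 0.627·n2 = 0.445·(2460 + n2)
(0.627 − 0.445)·n2 = 0.445×2460 − 804.42 = 290.28
n2 = 290.28 / 0.182 = 1594.9 kg/h

1595 kg/h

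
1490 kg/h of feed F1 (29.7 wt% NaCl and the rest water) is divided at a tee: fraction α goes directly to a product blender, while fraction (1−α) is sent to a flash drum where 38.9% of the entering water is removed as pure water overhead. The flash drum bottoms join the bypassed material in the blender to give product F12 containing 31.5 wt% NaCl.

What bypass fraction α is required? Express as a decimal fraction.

0.791

All 1490×0.297 = 442.53 kg/h of NaCl reaches F12, so F12 = 442.53/0.315 = 1404.9 kg/h and vapour = 85.143 kg/h.
The evaporator receives (1−α)·1490 of feed at 0.703 water and removes 0.389 of that water:
0.389×0.703×(1−α)×1490 = 85.143
(1−α) = 85.143/407.47 = 0.2090;  α = 0.7910.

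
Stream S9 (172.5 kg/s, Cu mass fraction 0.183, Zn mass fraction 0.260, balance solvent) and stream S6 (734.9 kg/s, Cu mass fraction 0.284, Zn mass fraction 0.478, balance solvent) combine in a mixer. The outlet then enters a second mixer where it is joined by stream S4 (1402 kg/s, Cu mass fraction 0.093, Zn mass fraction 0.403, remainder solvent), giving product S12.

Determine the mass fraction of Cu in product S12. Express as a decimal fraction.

0.161

Overall, product flow = 2309.4 kg/s.
Cu in = 172.5×0.183 + 734.9×0.284 + 1402×0.093 = 370.67 kg/s.
Cu fraction in S12 = 0.161.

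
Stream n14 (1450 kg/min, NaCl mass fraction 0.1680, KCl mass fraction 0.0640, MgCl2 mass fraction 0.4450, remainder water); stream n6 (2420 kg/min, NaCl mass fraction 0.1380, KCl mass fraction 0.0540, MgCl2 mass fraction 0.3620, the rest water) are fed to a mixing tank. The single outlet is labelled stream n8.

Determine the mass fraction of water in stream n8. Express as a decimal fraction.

0.3999

Total flow out = 1450 + 2420 = 3870 kg/min.
water in = 1450×0.323 + 2420×0.446 = 1547.7 kg/min.
water mass fraction in n8 = 1547.7/3870 = 0.3999.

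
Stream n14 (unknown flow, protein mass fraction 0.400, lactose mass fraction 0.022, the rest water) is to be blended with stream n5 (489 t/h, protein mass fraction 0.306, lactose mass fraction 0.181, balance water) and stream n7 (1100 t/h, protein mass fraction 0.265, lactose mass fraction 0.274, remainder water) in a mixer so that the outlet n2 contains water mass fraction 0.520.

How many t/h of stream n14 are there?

Let n14 be the unknown flow. Total out = 1589 + n14.
water balance: 757.96 + 0.578·n14 = 0.520·(1589 + n14)
(0.578 − 0.520)·n14 = 0.520×1589 − 757.96 = 68.323
n14 = 68.323 / 0.058 = 1178 t/h

1178 t/h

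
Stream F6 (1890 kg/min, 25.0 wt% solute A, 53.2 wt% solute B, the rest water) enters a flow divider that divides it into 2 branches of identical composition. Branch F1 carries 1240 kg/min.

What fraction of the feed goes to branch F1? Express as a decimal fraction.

0.656

Fraction to F1 = 1240/1890 = 0.6561.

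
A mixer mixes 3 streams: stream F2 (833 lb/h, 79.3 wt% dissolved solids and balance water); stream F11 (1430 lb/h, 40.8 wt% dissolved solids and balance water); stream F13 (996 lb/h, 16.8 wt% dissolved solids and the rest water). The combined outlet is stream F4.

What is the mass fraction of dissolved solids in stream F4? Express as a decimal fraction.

Total flow out = 833 + 1430 + 996 = 3259 lb/h.
dissolved solids in = 833×0.793 + 1430×0.408 + 996×0.168 = 1411.3 lb/h.
dissolved solids mass fraction in F4 = 1411.3/3259 = 0.4331.

0.4331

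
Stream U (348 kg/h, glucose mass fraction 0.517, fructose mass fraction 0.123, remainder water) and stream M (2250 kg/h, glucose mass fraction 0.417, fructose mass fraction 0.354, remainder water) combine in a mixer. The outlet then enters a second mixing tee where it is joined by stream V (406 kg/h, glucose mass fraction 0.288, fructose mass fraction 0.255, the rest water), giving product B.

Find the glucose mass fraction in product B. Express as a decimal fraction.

Overall, product flow = 3004 kg/h.
glucose in = 348×0.517 + 2250×0.417 + 406×0.288 = 1235.1 kg/h.
glucose fraction in B = 0.411.

0.411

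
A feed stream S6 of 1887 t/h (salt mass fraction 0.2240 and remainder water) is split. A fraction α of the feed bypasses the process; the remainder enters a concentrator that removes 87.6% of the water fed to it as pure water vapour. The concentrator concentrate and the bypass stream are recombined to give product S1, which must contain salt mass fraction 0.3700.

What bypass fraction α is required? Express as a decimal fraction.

0.420

All 1887×0.224 = 422.69 t/h of salt reaches S1, so S1 = 422.69/0.370 = 1142.4 t/h and vapour = 744.6 t/h.
The evaporator receives (1−α)·1887 of feed at 0.776 water and removes 0.876 of that water:
0.876×0.776×(1−α)×1887 = 744.6
(1−α) = 744.6/1282.7 = 0.5805;  α = 0.4195.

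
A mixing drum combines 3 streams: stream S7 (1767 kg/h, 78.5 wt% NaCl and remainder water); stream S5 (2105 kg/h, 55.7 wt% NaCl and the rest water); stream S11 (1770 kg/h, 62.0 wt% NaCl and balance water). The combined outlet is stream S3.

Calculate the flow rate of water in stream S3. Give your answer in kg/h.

1985 kg/h

water out = water in = 1767×0.215 + 2105×0.443 + 1770×0.380 = 1985 kg/h.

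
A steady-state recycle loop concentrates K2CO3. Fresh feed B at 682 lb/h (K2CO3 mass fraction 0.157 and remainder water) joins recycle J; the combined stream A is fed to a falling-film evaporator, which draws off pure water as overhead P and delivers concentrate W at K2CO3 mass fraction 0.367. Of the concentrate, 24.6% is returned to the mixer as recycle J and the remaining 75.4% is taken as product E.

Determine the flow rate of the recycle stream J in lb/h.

95.19 lb/h

Overall K2CO3 balance (none leaves overhead): K2CO3 in fresh feed = K2CO3 in product, i.e. 682×0.157 = (1−0.246)·W·0.367.
W = 107.07/(0.367×0.754) = 386.94 lb/h.
Recycle J = 0.246×386.94 = 95.188 lb/h.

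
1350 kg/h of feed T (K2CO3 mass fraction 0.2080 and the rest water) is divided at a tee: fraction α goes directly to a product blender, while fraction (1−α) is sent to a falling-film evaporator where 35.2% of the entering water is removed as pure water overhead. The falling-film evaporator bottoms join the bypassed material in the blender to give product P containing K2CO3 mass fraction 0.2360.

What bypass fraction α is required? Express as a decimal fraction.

0.574

All 1350×0.208 = 280.8 kg/h of K2CO3 reaches P, so P = 280.8/0.236 = 1189.8 kg/h and vapour = 160.17 kg/h.
The evaporator receives (1−α)·1350 of feed at 0.792 water and removes 0.352 of that water:
0.352×0.792×(1−α)×1350 = 160.17
(1−α) = 160.17/376.36 = 0.4256;  α = 0.5744.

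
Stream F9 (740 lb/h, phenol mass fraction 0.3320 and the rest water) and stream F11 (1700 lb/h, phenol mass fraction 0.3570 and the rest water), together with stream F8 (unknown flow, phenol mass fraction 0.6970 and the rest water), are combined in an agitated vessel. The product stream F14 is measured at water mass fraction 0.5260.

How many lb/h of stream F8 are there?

Let F8 be the unknown flow. Total out = 2440 + F8.
water balance: 1587.4 + 0.303·F8 = 0.526·(2440 + F8)
(0.303 − 0.526)·F8 = 0.526×2440 − 1587.4 = -303.98
F8 = -303.98 / -0.223 = 1363.1 lb/h

1363 lb/h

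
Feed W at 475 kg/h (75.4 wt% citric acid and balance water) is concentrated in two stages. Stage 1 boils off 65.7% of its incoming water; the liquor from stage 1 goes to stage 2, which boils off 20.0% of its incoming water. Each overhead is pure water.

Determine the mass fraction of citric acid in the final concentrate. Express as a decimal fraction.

0.918

water in feed = 475×0.246 = 116.85 kg/h.
After stage 1: water left = (1−0.657)×116.85 = 40.08; stream total = 398.23 kg/h.
After stage 2: water left = (1−0.200)×40.08 = 32.064; final concentrate = 390.21 kg/h.
citric acid fraction = 358.15/390.21 = 0.918.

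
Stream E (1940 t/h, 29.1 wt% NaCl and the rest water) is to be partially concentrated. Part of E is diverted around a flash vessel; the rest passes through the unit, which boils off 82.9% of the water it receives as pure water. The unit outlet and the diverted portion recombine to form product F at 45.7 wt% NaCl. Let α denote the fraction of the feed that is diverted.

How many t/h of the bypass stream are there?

741.1 t/h

All 1940×0.291 = 564.54 t/h of NaCl reaches F, so F = 564.54/0.457 = 1235.3 t/h and vapour = 704.68 t/h.
The evaporator receives (1−α)·1940 of feed at 0.709 water and removes 0.829 of that water:
0.829×0.709×(1−α)×1940 = 704.68
(1−α) = 704.68/1140.3 = 0.6180;  α = 0.3820.
Bypass flow = 0.3820×1940 = 741.07 t/h.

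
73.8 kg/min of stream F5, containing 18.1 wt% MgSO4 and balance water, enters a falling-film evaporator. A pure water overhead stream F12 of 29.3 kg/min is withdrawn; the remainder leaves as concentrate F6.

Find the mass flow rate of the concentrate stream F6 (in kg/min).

44.5 kg/min

Concentrate = 73.8 − 29.3 = 44.5 kg/min.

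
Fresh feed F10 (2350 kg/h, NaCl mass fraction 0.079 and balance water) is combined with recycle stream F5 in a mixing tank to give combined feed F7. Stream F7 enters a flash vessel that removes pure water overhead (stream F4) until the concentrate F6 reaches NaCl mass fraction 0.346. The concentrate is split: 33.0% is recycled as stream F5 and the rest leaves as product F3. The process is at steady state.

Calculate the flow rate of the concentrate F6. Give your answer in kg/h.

800.8 kg/h

Overall NaCl balance (none leaves overhead): NaCl in fresh feed = NaCl in product, i.e. 2350×0.079 = (1−0.330)·F6·0.346.
F6 = 185.65/(0.346×0.670) = 800.84 kg/h.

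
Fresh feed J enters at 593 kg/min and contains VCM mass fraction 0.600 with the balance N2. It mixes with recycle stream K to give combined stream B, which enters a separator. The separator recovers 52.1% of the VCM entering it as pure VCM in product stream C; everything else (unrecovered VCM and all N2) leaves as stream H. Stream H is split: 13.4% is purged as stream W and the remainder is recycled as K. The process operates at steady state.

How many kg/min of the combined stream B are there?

2378 kg/min

N2 enters only via J and leaves only via the purge: 593×0.400 = 0.134×(N2 in H), and the separator passes all N2, so N2 in B = N2 in H = 1770.1 kg/min.
VCM in B: m_A = 593×0.600 + (1−0.134)·(1−0.521)·m_A, so m_A = 355.8/0.5852 = 608.01 kg/min.
B = 608.01 + 1770.1 = 2378.2 kg/min.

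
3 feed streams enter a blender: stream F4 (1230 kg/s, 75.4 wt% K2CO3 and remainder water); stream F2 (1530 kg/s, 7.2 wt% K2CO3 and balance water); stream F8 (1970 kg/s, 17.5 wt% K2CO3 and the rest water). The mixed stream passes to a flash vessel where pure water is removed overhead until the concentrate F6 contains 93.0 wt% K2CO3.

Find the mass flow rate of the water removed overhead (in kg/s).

K2CO3 entering = 1230×0.754 + 1530×0.072 + 1970×0.175 = 1382.3 kg/s.
All K2CO3 reports to F6, so F6 = 1382.3/0.930 = 1486.4 kg/s.
Total feed = 4730 kg/s; overhead = 4730 − 1486.4 = 3243.6 kg/s.

3244 kg/s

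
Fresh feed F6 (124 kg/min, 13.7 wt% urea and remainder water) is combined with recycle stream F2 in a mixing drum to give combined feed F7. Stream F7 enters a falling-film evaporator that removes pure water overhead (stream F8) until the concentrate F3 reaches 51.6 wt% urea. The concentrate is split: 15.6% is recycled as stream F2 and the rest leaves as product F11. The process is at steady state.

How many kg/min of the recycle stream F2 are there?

Overall urea balance (none leaves overhead): urea in fresh feed = urea in product, i.e. 124×0.137 = (1−0.156)·F3·0.516.
F3 = 16.988/(0.516×0.844) = 39.008 kg/min.
Recycle F2 = 0.156×39.008 = 6.0852 kg/min.

6.085 kg/min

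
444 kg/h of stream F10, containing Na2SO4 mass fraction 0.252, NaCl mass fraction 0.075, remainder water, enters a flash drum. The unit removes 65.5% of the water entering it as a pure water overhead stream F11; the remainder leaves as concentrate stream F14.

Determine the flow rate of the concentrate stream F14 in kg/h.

water entering = 444×0.673 = 298.81 kg/h; overhead removed = 0.655×298.81 = 195.72 kg/h.
Concentrate = 444 − 195.72 = 248.28 kg/h.

248.3 kg/h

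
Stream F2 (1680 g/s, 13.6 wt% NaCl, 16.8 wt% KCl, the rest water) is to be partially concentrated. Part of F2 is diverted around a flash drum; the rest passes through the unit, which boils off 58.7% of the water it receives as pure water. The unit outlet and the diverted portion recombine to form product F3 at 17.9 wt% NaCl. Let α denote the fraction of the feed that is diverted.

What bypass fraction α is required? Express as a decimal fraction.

All 1680×0.136 = 228.48 g/s of NaCl reaches F3, so F3 = 228.48/0.179 = 1276.4 g/s and vapour = 403.58 g/s.
The evaporator receives (1−α)·1680 of feed at 0.696 water and removes 0.587 of that water:
0.587×0.696×(1−α)×1680 = 403.58
(1−α) = 403.58/686.37 = 0.5880;  α = 0.4120.

0.412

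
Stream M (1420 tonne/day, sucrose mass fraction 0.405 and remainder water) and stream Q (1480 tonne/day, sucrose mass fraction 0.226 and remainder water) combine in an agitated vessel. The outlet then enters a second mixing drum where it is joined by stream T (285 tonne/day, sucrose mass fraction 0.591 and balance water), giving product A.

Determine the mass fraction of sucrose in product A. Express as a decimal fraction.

Overall, product flow = 3185 tonne/day.
sucrose in = 1420×0.405 + 1480×0.226 + 285×0.591 = 1078 tonne/day.
sucrose fraction in A = 0.338.

0.338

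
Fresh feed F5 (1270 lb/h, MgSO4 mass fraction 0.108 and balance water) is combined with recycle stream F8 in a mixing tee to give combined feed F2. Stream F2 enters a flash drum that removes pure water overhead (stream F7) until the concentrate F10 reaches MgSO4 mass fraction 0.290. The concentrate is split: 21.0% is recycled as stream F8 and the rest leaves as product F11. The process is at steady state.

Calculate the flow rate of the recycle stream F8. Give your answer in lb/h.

125.7 lb/h

Overall MgSO4 balance (none leaves overhead): MgSO4 in fresh feed = MgSO4 in product, i.e. 1270×0.108 = (1−0.210)·F10·0.290.
F10 = 137.16/(0.290×0.790) = 598.69 lb/h.
Recycle F8 = 0.210×598.69 = 125.73 lb/h.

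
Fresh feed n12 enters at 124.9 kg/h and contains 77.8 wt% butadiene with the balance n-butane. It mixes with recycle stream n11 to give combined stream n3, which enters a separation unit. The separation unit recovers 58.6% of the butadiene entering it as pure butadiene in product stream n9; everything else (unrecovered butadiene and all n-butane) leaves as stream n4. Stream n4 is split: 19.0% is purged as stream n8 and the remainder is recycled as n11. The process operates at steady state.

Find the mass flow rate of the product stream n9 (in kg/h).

85.67 kg/h

butadiene in n3: m_A = 124.9×0.778 + (1−0.190)·(1−0.586)·m_A, so m_A = 97.172/0.6647 = 146.2 kg/h.
Product n9 = 0.586×146.2 = 85.672 kg/h.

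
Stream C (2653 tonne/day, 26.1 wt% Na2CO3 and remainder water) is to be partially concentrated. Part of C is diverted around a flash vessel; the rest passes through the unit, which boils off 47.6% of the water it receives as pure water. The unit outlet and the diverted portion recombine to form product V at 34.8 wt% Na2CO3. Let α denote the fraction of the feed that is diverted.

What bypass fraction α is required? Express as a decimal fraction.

All 2653×0.261 = 692.43 tonne/day of Na2CO3 reaches V, so V = 692.43/0.348 = 1989.8 tonne/day and vapour = 663.25 tonne/day.
The evaporator receives (1−α)·2653 of feed at 0.739 water and removes 0.476 of that water:
0.476×0.739×(1−α)×2653 = 663.25
(1−α) = 663.25/933.23 = 0.7107;  α = 0.2893.

0.289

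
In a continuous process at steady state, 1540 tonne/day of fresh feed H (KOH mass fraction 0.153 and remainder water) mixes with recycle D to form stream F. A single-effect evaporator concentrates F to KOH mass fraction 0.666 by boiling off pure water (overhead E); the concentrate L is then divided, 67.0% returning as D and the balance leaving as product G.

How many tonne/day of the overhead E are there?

1186 tonne/day

Overall KOH balance (none leaves overhead): KOH in fresh feed = KOH in product, i.e. 1540×0.153 = (1−0.670)·L·0.666.
L = 235.62/(0.666×0.330) = 1072.1 tonne/day.
Recycle D = 0.670×1072.1 = 718.29 tonne/day.
Combined feed F = 1540 + 718.29 = 2258.3 tonne/day.
Overhead E = F − L = 2258.3 − 1072.1 = 1186.2 tonne/day.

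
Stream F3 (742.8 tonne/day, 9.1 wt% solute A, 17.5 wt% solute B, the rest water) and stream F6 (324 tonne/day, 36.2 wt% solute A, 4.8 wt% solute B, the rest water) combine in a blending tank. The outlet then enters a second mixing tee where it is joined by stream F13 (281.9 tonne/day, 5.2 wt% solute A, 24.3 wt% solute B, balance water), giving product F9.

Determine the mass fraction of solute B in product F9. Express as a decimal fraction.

0.159

Overall, product flow = 1348.7 tonne/day.
solute B in = 742.8×0.175 + 324×0.048 + 281.9×0.243 = 214.04 tonne/day.
solute B fraction in F9 = 0.159.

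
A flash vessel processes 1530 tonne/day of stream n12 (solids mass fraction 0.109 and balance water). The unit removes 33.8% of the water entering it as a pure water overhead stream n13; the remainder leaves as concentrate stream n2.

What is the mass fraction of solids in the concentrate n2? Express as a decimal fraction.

0.156

solids is not removed: 1530×0.109 = 166.77 tonne/day of solids enters n2.
water entering = 1530×0.891 = 1363.2 tonne/day; overhead removed = 0.338×1363.2 = 460.77 tonne/day.
Concentrate = 1530 − 460.77 = 1069.2 tonne/day.
Mass fraction = 166.77/1069.2 = 0.156.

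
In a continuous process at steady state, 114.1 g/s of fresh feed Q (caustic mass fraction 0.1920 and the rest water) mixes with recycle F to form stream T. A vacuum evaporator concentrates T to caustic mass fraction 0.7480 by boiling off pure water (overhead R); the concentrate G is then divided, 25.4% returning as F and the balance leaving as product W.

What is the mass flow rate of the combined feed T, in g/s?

Overall caustic balance (none leaves overhead): caustic in fresh feed = caustic in product, i.e. 114.1×0.192 = (1−0.254)·G·0.748.
G = 21.907/(0.748×0.746) = 39.26 g/s.
Recycle F = 0.254×39.26 = 9.972 g/s.
Combined feed T = 114.1 + 9.972 = 124.07 g/s.

124.1 g/s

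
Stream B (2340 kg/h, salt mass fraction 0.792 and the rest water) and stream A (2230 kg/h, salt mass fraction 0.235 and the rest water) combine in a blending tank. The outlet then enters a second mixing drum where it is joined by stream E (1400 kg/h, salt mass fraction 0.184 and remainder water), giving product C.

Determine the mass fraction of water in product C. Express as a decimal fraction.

Overall, product flow = 5970 kg/h.
water in = 2340×0.208 + 2230×0.765 + 1400×0.816 = 3335.1 kg/h.
water fraction in C = 0.559.

0.559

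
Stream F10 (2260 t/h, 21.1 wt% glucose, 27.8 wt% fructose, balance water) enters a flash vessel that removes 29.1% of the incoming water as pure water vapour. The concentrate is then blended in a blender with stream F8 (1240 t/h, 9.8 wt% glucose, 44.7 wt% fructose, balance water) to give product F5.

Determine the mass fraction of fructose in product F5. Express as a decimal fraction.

Vapour removed = 0.291×0.511×2260 = 336.06 t/h; concentrate = 1923.9 t/h.
fructose reaching the mixer = 628.28 (from concentrate) + 1240×0.447 = 1182.6 t/h.
Product flow = 1923.9 + 1240 = 3163.9 t/h; fructose fraction = 0.374.

0.374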